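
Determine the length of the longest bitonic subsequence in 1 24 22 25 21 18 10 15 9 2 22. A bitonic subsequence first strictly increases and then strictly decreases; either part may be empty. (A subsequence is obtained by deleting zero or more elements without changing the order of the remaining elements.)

One longest bitonic subsequence is 1, 24, 22, 21, 18, 15, 9, 2 (positions 1,2,3,5,6,8,9,10): it rises to 24 then falls. Length 8 is optimal.

8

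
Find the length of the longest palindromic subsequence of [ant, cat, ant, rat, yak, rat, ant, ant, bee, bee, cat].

One longest palindromic subsequence is cat ant rat yak rat ant cat (positions 2,3,4,5,6,8,11); it reads the same forward and backward, and the interval DP gives dp[1][11] = 7.

7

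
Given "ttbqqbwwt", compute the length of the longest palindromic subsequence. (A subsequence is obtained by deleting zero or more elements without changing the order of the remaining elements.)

6

One longest palindromic subsequence is tbqqbt (positions 1,3,4,5,6,9); it reads the same forward and backward, and the interval DP gives dp[1][9] = 6.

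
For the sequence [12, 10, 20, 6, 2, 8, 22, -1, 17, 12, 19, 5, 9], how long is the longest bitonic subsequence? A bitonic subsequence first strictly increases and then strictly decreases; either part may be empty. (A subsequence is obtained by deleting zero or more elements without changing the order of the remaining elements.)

One longest bitonic subsequence is 12, 20, 22, 17, 12, 9 (positions 1,3,7,9,10,13): it rises to 22 then falls. Length 6 is optimal.

6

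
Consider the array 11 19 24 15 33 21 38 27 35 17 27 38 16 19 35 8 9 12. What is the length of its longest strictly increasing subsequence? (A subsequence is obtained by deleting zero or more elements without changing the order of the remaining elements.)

6

Scanning left to right, the best length ending at each element is: 11→1, 19→2, 24→3, 15→2, 33→4, 21→3, 38→5, 27→4, 35→5, 17→3, 27→4, 38→6, 16→3, 19→4, 35→5, 8→1, 9→2, 12→3.
So the longest increasing subsequence has length 6, e.g. 11, 19, 24, 33, 35, 38.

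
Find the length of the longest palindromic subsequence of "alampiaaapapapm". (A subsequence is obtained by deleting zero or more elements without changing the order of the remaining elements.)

9

One longest palindromic subsequence is mpapapapm (positions 4,5,7,10,11,12,13,14,15); it reads the same forward and backward, and the interval DP gives dp[1][15] = 9.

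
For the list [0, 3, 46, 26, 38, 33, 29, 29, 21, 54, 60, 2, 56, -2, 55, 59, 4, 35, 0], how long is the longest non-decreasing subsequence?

Scanning left to right, the best length ending at each element is: 0→1, 3→2, 46→3, 26→3, 38→4, 33→4, 29→4, 29→5, 21→3, 54→6, 60→7, 2→2, 56→7, -2→1, 55→7, 59→8, 4→3, 35→6, 0→2.
So the longest non-decreasing subsequence has length 8, e.g. 0, 3, 26, 29, 29, 54, 56, 59.

8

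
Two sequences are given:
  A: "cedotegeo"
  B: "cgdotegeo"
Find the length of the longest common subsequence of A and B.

8

Backtracking the LCS table gives one alignment: c (A1,B1) → d (A3,B3) → o (A4,B4) → t (A5,B5) → e (A6,B6) → g (A7,B7) → e (A8,B8) → o (A9,B9).
So the longest common subsequence has length 8.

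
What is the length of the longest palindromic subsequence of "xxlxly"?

One longest palindromic subsequence is lxl (positions 3,4,5); it reads the same forward and backward, and the interval DP gives dp[1][6] = 3.

3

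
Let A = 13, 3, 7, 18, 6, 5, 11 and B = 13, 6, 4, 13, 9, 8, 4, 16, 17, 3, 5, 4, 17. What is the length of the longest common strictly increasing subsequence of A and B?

A longest common strictly increasing subsequence is 3, 5 (length 2); it appears in order in both A and B, and no longer such subsequence exists.

2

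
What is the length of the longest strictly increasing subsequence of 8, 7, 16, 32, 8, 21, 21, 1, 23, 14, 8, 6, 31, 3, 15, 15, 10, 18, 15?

Let dp[i] be the longest increasing subsequence ending at position i. Then dp = [1, 1, 2, 3, 2, 3, 3, 1, 4, 3, 2, 2, 5, 2, 4, 4, 3, 5, 4].
The maximum is 5; one witness is 8, 16, 21, 23, 31 at positions 1,3,6,9,13.

5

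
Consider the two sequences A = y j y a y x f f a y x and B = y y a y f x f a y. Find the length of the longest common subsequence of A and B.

Backtracking the LCS table gives one alignment: y (A1,B1) → y (A3,B2) → a (A4,B3) → y (A5,B4) → x (A6,B6) → f (A8,B7) → a (A9,B8) → y (A10,B9).
So the longest common subsequence has length 8.

8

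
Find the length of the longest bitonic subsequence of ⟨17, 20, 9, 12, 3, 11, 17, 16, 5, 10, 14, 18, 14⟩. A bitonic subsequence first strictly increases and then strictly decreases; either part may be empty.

Let inc[i] be the LIS ending at i and dec[i] the longest strictly decreasing subsequence starting at i. inc = [1, 2, 1, 2, 1, 2, 3, 3, 2, 3, 4, 5, 4], dec = [4, 4, 2, 3, 1, 2, 3, 2, 1, 1, 1, 2, 1].
max_i inc[i]+dec[i]−1 = 6, with one witness 3, 5, 10, 14, 18, 14.

6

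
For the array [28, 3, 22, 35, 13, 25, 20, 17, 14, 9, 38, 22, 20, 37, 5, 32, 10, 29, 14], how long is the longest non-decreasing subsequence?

One longest non-decreasing subsequence is 3, 13, 20, 22, 37 (positions 2,5,7,12,14), of length 5; no longer one exists.

5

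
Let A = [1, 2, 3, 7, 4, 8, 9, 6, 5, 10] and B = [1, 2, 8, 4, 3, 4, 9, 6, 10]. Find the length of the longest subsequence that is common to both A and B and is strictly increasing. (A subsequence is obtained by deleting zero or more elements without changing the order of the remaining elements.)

6

For each value that appears in both, track the longest common increasing run ending there.
The best achievable length is 6; one witness is 1, 2, 3, 4, 9, 10 (A-positions 1,2,3,5,7,10, B-positions 1,2,5,6,7,9).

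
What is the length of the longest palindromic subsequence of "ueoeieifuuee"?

7

One longest palindromic subsequence is eeieiee (positions 2,4,5,6,7,11,12); it reads the same forward and backward, and the interval DP gives dp[1][12] = 7.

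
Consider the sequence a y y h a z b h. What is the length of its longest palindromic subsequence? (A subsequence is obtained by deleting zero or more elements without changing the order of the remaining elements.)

Using dp[i][j] = 2 + dp[i+1][j−1] if the ends match, else max(dp[i+1][j], dp[i][j−1]):
dp[1][8] = 4. A witness is ayya at positions 1,2,3,5.

4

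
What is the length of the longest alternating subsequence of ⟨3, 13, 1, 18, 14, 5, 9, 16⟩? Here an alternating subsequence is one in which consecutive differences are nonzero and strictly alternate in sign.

6

A longest alternating subsequence is 3, 13, 1, 18, 5, 9 (positions 1,2,3,4,6,7); its 5 consecutive differences strictly alternate in sign, and length 6 is optimal.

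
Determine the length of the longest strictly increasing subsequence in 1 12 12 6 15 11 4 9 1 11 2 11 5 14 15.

Let dp[i] be the longest increasing subsequence ending at position i. Then dp = [1, 2, 2, 2, 3, 3, 2, 3, 1, 4, 2, 4, 3, 5, 6].
The maximum is 6; one witness is 1, 6, 9, 11, 14, 15 at positions 1,4,8,10,14,15.

6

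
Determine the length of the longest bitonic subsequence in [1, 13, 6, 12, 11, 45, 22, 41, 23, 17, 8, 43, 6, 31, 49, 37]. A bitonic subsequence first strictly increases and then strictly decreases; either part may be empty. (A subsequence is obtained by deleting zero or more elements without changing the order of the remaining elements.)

One longest bitonic subsequence is 1, 6, 12, 45, 41, 23, 17, 8, 6 (positions 1,3,4,6,8,9,10,11,13): it rises to 45 then falls. Length 9 is optimal.

9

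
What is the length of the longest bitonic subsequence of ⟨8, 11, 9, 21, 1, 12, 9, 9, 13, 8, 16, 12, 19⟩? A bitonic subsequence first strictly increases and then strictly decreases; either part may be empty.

6

Let inc[i] be the LIS ending at i and dec[i] the longest strictly decreasing subsequence starting at i. inc = [1, 2, 2, 3, 1, 3, 2, 2, 4, 2, 5, 3, 6], dec = [2, 3, 2, 4, 1, 3, 2, 2, 2, 1, 2, 1, 1].
max_i inc[i]+dec[i]−1 = 6, with one witness 8, 11, 21, 12, 9, 8.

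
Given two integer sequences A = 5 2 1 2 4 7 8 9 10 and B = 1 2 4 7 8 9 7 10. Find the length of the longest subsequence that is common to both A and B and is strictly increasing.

7

For each value that appears in both, track the longest common increasing run ending there.
The best achievable length is 7; one witness is 1, 2, 4, 7, 8, 9, 10 (A-positions 3,4,5,6,7,8,9, B-positions 1,2,3,4,5,6,8).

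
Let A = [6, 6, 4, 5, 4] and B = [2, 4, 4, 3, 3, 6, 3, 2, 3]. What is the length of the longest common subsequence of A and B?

2

A longest common subsequence is 4, 4 (length 2); the LCS DP confirms no longer common subsequence exists.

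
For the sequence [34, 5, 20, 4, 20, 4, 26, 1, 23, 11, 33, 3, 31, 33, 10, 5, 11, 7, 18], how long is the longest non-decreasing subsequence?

Scanning left to right, the best length ending at each element is: 34→1, 5→1, 20→2, 4→1, 20→3, 4→2, 26→4, 1→1, 23→4, 11→3, 33→5, 3→2, 31→5, 33→6, 10→3, 5→3, 11→4, 7→4, 18→5.
So the longest non-decreasing subsequence has length 6, e.g. 5, 20, 20, 26, 33, 33.

6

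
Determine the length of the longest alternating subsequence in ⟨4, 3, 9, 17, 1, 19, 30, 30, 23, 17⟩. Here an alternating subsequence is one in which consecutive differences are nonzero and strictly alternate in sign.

A longest alternating subsequence is 4, 3, 9, 1, 30, 23 (positions 1,2,3,5,7,9); its 5 consecutive differences strictly alternate in sign, and length 6 is optimal.

6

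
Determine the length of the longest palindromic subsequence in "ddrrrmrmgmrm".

7

One longest palindromic subsequence is mrmgmrm (positions 6,7,8,9,10,11,12); it reads the same forward and backward, and the interval DP gives dp[1][12] = 7.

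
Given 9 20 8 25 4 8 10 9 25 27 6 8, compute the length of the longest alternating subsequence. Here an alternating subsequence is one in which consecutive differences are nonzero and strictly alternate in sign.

10

A longest alternating subsequence is 9, 20, 8, 25, 4, 10, 9, 25, 6, 8 (positions 1,2,3,4,5,7,8,9,11,12); its 9 consecutive differences strictly alternate in sign, and length 10 is optimal.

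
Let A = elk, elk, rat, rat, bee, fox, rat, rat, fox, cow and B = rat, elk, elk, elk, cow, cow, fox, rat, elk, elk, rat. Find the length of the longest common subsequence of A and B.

5

A longest common subsequence is elk, elk, fox, rat, rat (length 5); the LCS DP confirms no longer common subsequence exists.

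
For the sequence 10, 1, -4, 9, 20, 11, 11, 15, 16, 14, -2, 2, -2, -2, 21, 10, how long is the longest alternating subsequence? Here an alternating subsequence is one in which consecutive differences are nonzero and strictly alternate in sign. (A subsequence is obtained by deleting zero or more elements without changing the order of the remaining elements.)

Track the best alternating length ending on an up-step vs a down-step at each position: up/down = 1/1, 1/2, 1/2, 3/2, 3/1, 3/4, 3/4, 5/4, 5/4, 5/6, 3/6, 7/6, 3/8, 3/8, 9/1, 9/10.
The maximum over both is 10; one such subsequence is 10, 1, 20, 11, 15, -2, 2, -2, 21, 10.

10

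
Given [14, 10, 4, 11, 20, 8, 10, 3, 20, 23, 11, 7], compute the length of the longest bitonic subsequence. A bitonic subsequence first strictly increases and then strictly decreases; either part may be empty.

One longest bitonic subsequence is 4, 8, 10, 20, 23, 11, 7 (positions 3,6,7,9,10,11,12): it rises to 23 then falls. Length 7 is optimal.

7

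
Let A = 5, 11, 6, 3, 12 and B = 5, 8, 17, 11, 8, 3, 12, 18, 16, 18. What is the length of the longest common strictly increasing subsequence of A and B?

3

A longest common strictly increasing subsequence is 5, 11, 12 (length 3); it appears in order in both A and B, and no longer such subsequence exists.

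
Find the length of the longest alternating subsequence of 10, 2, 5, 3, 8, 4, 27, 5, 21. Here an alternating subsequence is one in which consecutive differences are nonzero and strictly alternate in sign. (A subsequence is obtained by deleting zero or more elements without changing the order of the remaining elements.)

9

Track the best alternating length ending on an up-step vs a down-step at each position: up/down = 1/1, 1/2, 3/2, 3/4, 5/2, 5/6, 7/1, 7/8, 9/8.
The maximum over both is 9; one such subsequence is 10, 2, 5, 3, 8, 4, 27, 5, 21.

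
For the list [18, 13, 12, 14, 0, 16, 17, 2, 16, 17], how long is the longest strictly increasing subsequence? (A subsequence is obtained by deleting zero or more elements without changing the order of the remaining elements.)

4

Scanning left to right, the best length ending at each element is: 18→1, 13→1, 12→1, 14→2, 0→1, 16→3, 17→4, 2→2, 16→3, 17→4.
So the longest increasing subsequence has length 4, e.g. 13, 14, 16, 17.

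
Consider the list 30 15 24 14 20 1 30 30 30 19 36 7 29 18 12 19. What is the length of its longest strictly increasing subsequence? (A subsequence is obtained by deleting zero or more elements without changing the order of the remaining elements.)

Scanning left to right, the best length ending at each element is: 30→1, 15→1, 24→2, 14→1, 20→2, 1→1, 30→3, 30→3, 30→3, 19→2, 36→4, 7→2, 29→3, 18→3, 12→3, 19→4.
So the longest increasing subsequence has length 4, e.g. 15, 24, 30, 36.

4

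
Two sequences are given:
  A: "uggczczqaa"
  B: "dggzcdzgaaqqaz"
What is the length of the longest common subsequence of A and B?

A longest common subsequence is ggzczqa (length 7); the LCS DP confirms no longer common subsequence exists.

7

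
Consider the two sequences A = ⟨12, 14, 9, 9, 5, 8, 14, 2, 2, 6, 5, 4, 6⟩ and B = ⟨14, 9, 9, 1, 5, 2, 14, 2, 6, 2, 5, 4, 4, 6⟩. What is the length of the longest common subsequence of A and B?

10

A longest common subsequence is 14, 9, 9, 5, 14, 2, 2, 5, 4, 6 (length 10); the LCS DP confirms no longer common subsequence exists.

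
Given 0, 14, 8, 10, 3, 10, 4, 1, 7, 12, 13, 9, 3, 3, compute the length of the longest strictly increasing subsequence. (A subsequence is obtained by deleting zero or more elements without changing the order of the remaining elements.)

6

Scanning left to right, the best length ending at each element is: 0→1, 14→2, 8→2, 10→3, 3→2, 10→3, 4→3, 1→2, 7→4, 12→5, 13→6, 9→5, 3→3, 3→3.
So the longest increasing subsequence has length 6, e.g. 0, 3, 4, 7, 12, 13.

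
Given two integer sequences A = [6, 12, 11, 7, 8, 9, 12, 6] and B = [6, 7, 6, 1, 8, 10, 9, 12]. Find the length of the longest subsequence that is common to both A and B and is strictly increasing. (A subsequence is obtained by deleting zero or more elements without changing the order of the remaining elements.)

A longest common strictly increasing subsequence is 6, 7, 8, 9, 12 (length 5); it appears in order in both A and B, and no longer such subsequence exists.

5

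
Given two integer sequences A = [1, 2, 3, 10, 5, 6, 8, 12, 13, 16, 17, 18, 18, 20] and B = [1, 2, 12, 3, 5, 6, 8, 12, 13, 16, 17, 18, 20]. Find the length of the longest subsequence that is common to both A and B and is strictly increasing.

For each value that appears in both, track the longest common increasing run ending there.
The best achievable length is 12; one witness is 1, 2, 3, 5, 6, 8, 12, 13, 16, 17, 18, 20 (A-positions 1,2,3,5,6,7,8,9,10,11,12,14, B-positions 1,2,4,5,6,7,8,9,10,11,12,13).

12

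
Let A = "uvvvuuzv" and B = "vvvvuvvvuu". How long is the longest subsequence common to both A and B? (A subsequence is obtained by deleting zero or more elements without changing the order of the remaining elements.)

Backtracking the LCS table gives one alignment: u (A1,B5) → v (A2,B6) → v (A3,B7) → v (A4,B8) → u (A5,B9) → u (A6,B10).
So the longest common subsequence has length 6.

6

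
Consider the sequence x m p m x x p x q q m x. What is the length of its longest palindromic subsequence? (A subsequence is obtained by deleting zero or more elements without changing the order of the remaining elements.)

8

One longest palindromic subsequence is xmpxxpmx (positions 1,2,3,5,6,7,11,12); it reads the same forward and backward, and the interval DP gives dp[1][12] = 8.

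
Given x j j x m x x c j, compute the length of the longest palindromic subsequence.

5

One longest palindromic subsequence is jxxxj (positions 2,4,6,7,9); it reads the same forward and backward, and the interval DP gives dp[1][9] = 5.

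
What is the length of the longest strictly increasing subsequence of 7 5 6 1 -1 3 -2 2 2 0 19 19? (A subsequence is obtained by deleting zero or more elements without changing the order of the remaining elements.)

3

Let dp[i] be the longest increasing subsequence ending at position i. Then dp = [1, 1, 2, 1, 1, 2, 1, 2, 2, 2, 3, 3].
The maximum is 3; one witness is 5, 6, 19 at positions 2,3,11.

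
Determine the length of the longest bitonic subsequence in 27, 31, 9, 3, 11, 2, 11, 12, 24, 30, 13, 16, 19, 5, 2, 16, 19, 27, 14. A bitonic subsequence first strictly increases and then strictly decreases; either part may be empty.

One longest bitonic subsequence is 9, 11, 12, 24, 30, 19, 16, 14 (positions 3,5,8,9,10,13,16,19): it rises to 30 then falls. Length 8 is optimal.

8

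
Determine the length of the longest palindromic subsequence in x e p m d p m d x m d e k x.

One longest palindromic subsequence is xedmxmdex (positions 1,2,5,7,9,10,11,12,14); it reads the same forward and backward, and the interval DP gives dp[1][14] = 9.

9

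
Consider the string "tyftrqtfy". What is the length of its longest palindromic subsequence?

One longest palindromic subsequence is yftqtfy (positions 2,3,4,6,7,8,9); it reads the same forward and backward, and the interval DP gives dp[1][9] = 7.

7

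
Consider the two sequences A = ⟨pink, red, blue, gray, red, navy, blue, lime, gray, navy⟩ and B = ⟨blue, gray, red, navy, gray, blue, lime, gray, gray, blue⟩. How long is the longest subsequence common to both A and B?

Backtracking the LCS table gives one alignment: blue (A3,B1) → gray (A4,B2) → red (A5,B3) → navy (A6,B4) → blue (A7,B6) → lime (A8,B7) → gray (A9,B9).
So the longest common subsequence has length 7.

7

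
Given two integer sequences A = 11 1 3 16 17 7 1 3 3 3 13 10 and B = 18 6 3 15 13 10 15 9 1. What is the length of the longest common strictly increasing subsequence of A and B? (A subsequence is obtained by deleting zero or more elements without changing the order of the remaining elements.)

2

For each value that appears in both, track the longest common increasing run ending there.
The best achievable length is 2; one witness is 3, 13 (A-positions 3,11, B-positions 3,5).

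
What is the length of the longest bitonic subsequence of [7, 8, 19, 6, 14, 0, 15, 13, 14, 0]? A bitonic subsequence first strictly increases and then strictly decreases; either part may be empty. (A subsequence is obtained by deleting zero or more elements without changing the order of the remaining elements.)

One longest bitonic subsequence is 7, 8, 19, 15, 14, 0 (positions 1,2,3,7,9,10): it rises to 19 then falls. Length 6 is optimal.

6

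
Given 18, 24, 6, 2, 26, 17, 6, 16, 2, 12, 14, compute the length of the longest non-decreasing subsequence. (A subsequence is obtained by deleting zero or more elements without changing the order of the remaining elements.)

Let dp[i] be the longest non-decreasing subsequence ending at position i. Then dp = [1, 2, 1, 1, 3, 2, 2, 3, 2, 3, 4].
The maximum is 4; one witness is 6, 6, 12, 14 at positions 3,7,10,11.

4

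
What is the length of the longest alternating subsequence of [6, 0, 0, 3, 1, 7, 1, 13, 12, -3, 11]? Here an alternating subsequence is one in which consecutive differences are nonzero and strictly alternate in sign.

Track the best alternating length ending on an up-step vs a down-step at each position: up/down = 1/1, 1/2, 1/2, 3/2, 3/4, 5/1, 3/6, 7/1, 7/8, 1/8, 9/8.
The maximum over both is 9; one such subsequence is 6, 0, 3, 1, 7, 1, 13, -3, 11.

9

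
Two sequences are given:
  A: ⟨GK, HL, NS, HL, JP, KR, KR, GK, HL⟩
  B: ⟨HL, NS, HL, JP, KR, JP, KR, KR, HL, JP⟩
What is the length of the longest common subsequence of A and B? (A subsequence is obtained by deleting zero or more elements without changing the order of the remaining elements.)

7

Backtracking the LCS table gives one alignment: HL (A2,B1) → NS (A3,B2) → HL (A4,B3) → JP (A5,B6) → KR (A6,B7) → KR (A7,B8) → HL (A9,B9).
So the longest common subsequence has length 7.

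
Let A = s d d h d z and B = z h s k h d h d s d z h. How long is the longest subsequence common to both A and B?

5

A longest common subsequence is sdddz (length 5); the LCS DP confirms no longer common subsequence exists.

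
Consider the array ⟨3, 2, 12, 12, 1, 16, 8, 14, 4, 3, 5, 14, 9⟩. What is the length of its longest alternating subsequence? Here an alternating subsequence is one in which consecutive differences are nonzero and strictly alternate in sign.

Track the best alternating length ending on an up-step vs a down-step at each position: up/down = 1/1, 1/2, 3/1, 3/1, 1/4, 5/1, 5/6, 7/6, 5/8, 5/8, 9/8, 9/6, 9/10.
The maximum over both is 10; one such subsequence is 3, 2, 12, 1, 16, 8, 14, 4, 14, 9.

10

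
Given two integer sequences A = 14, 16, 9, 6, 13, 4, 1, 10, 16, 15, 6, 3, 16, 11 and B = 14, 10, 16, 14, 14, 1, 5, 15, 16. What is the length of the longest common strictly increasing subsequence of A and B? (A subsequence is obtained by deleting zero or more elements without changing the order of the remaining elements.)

3

A longest common strictly increasing subsequence is 14, 15, 16 (length 3); it appears in order in both A and B, and no longer such subsequence exists.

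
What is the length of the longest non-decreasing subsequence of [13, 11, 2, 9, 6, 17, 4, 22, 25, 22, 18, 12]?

One longest non-decreasing subsequence is 2, 9, 17, 22, 25 (positions 3,4,6,8,9), of length 5; no longer one exists.

5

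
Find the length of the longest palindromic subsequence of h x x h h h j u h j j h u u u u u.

One longest palindromic subsequence is uuuuuu (positions 8,13,14,15,16,17); it reads the same forward and backward, and the interval DP gives dp[1][17] = 6.

6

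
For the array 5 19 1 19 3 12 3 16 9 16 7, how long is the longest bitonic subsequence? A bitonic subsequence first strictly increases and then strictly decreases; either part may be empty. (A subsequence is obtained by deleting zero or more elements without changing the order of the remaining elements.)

6

Let inc[i] be the LIS ending at i and dec[i] the longest strictly decreasing subsequence starting at i. inc = [1, 2, 1, 2, 2, 3, 2, 4, 3, 4, 3], dec = [2, 4, 1, 4, 1, 3, 1, 3, 2, 2, 1].
max_i inc[i]+dec[i]−1 = 6, with one witness 1, 3, 12, 16, 9, 7.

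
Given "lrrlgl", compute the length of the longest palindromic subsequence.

4

Using dp[i][j] = 2 + dp[i+1][j−1] if the ends match, else max(dp[i+1][j], dp[i][j−1]):
dp[1][6] = 4. A witness is lrrl at positions 1,2,3,6.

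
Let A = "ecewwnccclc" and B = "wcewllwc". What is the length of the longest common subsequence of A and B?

Backtracking the LCS table gives one alignment: c (A2,B2) → e (A3,B3) → w (A4,B4) → w (A5,B7) → c (A11,B8).
So the longest common subsequence has length 5.

5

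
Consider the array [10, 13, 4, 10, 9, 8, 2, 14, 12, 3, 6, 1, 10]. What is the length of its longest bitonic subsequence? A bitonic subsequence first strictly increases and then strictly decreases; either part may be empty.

One longest bitonic subsequence is 10, 13, 10, 9, 8, 6, 1 (positions 1,2,4,5,6,11,12): it rises to 13 then falls. Length 7 is optimal.

7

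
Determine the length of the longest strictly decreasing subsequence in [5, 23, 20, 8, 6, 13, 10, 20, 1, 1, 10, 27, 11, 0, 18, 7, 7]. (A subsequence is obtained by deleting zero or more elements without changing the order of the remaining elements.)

6

Let dp[i] be the longest decreasing subsequence ending at position i. Then dp = [1, 1, 2, 3, 4, 3, 4, 2, 5, 5, 4, 1, 4, 6, 3, 5, 5].
The maximum is 6; one witness is 23, 20, 8, 6, 1, 0 at positions 2,3,4,5,9,14.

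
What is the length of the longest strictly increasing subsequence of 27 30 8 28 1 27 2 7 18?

One longest increasing subsequence is 1, 2, 7, 18 (positions 5,7,8,9), of length 4; no longer one exists.

4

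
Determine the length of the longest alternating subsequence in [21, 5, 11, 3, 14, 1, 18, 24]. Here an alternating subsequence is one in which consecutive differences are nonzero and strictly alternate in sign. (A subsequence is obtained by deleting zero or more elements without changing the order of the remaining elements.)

Track the best alternating length ending on an up-step vs a down-step at each position: up/down = 1/1, 1/2, 3/2, 1/4, 5/2, 1/6, 7/2, 7/1.
The maximum over both is 7; one such subsequence is 21, 5, 11, 3, 14, 1, 18.

7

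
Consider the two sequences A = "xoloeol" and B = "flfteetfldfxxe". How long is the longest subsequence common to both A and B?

3

Backtracking the LCS table gives one alignment: l (A3,B2) → e (A5,B6) → l (A7,B9).
So the longest common subsequence has length 3.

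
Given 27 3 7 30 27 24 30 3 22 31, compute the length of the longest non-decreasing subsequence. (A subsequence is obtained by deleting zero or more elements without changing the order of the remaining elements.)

One longest non-decreasing subsequence is 3, 7, 30, 30, 31 (positions 2,3,4,7,10), of length 5; no longer one exists.

5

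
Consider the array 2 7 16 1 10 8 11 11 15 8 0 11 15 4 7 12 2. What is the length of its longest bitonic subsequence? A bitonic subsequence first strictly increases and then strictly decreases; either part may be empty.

One longest bitonic subsequence is 2, 7, 10, 11, 15, 11, 7, 2 (positions 1,2,5,7,9,12,15,17): it rises to 15 then falls. Length 8 is optimal.

8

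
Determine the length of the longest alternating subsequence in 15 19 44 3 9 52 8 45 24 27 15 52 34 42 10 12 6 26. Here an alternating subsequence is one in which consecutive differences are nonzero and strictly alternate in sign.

16

A longest alternating subsequence is 15, 19, 3, 9, 8, 45, 24, 27, 15, 52, 34, 42, 10, 12, 6, 26 (positions 1,2,4,5,7,8,9,10,11,12,13,14,15,16,17,18); its 15 consecutive differences strictly alternate in sign, and length 16 is optimal.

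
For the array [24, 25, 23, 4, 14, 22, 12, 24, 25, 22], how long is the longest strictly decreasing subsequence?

4

One longest decreasing subsequence is 24, 23, 14, 12 (positions 1,3,5,7), of length 4; no longer one exists.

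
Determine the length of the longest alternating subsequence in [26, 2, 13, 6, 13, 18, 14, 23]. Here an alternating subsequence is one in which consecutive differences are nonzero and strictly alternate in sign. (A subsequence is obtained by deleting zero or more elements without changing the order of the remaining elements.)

Track the best alternating length ending on an up-step vs a down-step at each position: up/down = 1/1, 1/2, 3/2, 3/4, 5/2, 5/2, 5/6, 7/2.
The maximum over both is 7; one such subsequence is 26, 2, 13, 6, 18, 14, 23.

7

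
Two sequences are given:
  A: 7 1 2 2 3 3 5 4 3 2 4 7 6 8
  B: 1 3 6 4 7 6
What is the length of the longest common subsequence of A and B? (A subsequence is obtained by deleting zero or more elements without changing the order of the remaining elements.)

5

Backtracking the LCS table gives one alignment: 1 (A2,B1) → 3 (A5,B2) → 4 (A11,B4) → 7 (A12,B5) → 6 (A13,B6).
So the longest common subsequence has length 5.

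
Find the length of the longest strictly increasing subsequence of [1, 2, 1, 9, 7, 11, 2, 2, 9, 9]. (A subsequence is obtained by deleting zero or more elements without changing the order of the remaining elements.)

One longest increasing subsequence is 1, 2, 9, 11 (positions 1,2,4,6), of length 4; no longer one exists.

4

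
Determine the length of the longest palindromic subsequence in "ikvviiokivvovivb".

One longest palindromic subsequence is ivvikivvi (positions 1,3,4,6,8,9,11,13,14); it reads the same forward and backward, and the interval DP gives dp[1][16] = 9.

9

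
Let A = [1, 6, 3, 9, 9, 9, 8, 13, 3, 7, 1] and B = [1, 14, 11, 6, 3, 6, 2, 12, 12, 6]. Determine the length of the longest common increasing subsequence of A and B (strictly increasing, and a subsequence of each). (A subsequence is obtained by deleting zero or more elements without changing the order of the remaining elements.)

2

For each value that appears in both, track the longest common increasing run ending there.
The best achievable length is 2; one witness is 1, 6 (A-positions 1,2, B-positions 1,4).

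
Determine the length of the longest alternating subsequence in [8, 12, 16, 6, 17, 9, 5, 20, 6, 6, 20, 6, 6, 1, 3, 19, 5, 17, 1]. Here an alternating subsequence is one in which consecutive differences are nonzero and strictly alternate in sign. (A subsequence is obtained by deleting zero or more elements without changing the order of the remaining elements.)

A longest alternating subsequence is 8, 12, 6, 17, 9, 20, 6, 20, 6, 19, 5, 17, 1 (positions 1,2,4,5,6,8,9,11,12,16,17,18,19); its 12 consecutive differences strictly alternate in sign, and length 13 is optimal.

13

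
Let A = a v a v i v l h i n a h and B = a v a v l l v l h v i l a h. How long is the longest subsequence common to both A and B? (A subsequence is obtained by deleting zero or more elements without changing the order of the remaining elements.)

10

Backtracking the LCS table gives one alignment: a (A1,B1) → v (A2,B2) → a (A3,B3) → v (A4,B4) → v (A6,B7) → l (A7,B8) → h (A8,B9) → i (A9,B11) → a (A11,B13) → h (A12,B14).
So the longest common subsequence has length 10.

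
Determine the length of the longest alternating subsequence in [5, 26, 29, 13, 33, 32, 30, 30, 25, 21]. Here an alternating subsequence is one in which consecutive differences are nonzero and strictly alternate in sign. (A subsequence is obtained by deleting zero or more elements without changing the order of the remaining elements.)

5

Track the best alternating length ending on an up-step vs a down-step at each position: up/down = 1/1, 2/1, 2/1, 2/3, 4/1, 4/5, 4/5, 4/5, 4/5, 4/5.
The maximum over both is 5; one such subsequence is 5, 26, 13, 33, 32.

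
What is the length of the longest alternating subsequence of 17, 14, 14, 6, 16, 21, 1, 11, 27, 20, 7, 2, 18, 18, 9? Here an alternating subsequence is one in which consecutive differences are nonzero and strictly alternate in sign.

Track the best alternating length ending on an up-step vs a down-step at each position: up/down = 1/1, 1/2, 1/2, 1/2, 3/2, 3/1, 1/4, 5/4, 5/1, 5/6, 5/6, 5/6, 7/6, 7/6, 7/8.
The maximum over both is 8; one such subsequence is 17, 14, 16, 1, 11, 7, 18, 9.

8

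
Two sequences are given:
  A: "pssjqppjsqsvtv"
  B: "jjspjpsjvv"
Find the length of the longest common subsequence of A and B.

A longest common subsequence is pjpjvv (length 6); the LCS DP confirms no longer common subsequence exists.

6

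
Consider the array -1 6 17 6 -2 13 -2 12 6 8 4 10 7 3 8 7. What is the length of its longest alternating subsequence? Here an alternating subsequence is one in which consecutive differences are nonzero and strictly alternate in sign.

13

Track the best alternating length ending on an up-step vs a down-step at each position: up/down = 1/1, 2/1, 2/1, 2/3, 1/3, 4/3, 1/5, 6/5, 6/7, 8/7, 6/9, 10/7, 10/11, 6/11, 12/11, 12/13.
The maximum over both is 13; one such subsequence is -1, 17, 6, 13, -2, 12, 6, 8, 4, 10, 7, 8, 7.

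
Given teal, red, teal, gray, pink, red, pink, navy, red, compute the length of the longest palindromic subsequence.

Using dp[i][j] = 2 + dp[i+1][j−1] if the ends match, else max(dp[i+1][j], dp[i][j−1]):
dp[1][9] = 5. A witness is red pink red pink red at positions 2,5,6,7,9.

5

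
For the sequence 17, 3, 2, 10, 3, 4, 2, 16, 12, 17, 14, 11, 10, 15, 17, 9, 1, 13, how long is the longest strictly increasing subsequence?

7

Let dp[i] be the longest increasing subsequence ending at position i. Then dp = [1, 1, 1, 2, 2, 3, 1, 4, 4, 5, 5, 4, 4, 6, 7, 4, 1, 5].
The maximum is 7; one witness is 2, 3, 4, 12, 14, 15, 17 at positions 3,5,6,9,11,14,15.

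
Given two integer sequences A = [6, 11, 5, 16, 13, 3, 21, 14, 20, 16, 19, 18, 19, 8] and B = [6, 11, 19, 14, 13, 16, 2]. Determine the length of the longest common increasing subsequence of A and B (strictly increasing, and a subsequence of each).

For each value that appears in both, track the longest common increasing run ending there.
The best achievable length is 4; one witness is 6, 11, 14, 16 (A-positions 1,2,8,10, B-positions 1,2,4,6).

4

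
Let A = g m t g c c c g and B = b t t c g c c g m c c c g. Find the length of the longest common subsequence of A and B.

6

A longest common subsequence is gmcccg (length 6); the LCS DP confirms no longer common subsequence exists.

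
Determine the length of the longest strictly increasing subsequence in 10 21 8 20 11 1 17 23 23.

4

Scanning left to right, the best length ending at each element is: 10→1, 21→2, 8→1, 20→2, 11→2, 1→1, 17→3, 23→4, 23→4.
So the longest increasing subsequence has length 4, e.g. 10, 11, 17, 23.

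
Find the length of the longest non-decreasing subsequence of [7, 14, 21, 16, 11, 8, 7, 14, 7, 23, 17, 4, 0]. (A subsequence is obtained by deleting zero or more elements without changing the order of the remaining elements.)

One longest non-decreasing subsequence is 7, 14, 21, 23 (positions 1,2,3,10), of length 4; no longer one exists.

4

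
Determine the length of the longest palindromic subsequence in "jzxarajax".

5

One longest palindromic subsequence is xajax (positions 3,4,7,8,9); it reads the same forward and backward, and the interval DP gives dp[1][9] = 5.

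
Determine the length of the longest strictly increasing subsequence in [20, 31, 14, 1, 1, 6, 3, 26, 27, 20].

Let dp[i] be the longest increasing subsequence ending at position i. Then dp = [1, 2, 1, 1, 1, 2, 2, 3, 4, 3].
The maximum is 4; one witness is 1, 6, 26, 27 at positions 4,6,8,9.

4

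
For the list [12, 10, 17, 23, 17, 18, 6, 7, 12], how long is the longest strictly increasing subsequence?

One longest increasing subsequence is 12, 17, 23 (positions 1,3,4), of length 3; no longer one exists.

3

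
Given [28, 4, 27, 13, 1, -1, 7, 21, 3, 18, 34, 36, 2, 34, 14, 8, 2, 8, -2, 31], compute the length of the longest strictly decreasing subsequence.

8

Let dp[i] be the longest decreasing subsequence ending at position i. Then dp = [1, 2, 2, 3, 4, 5, 4, 3, 5, 4, 1, 1, 6, 2, 5, 6, 7, 6, 8, 3].
The maximum is 8; one witness is 28, 27, 21, 18, 14, 8, 2, -2 at positions 1,3,8,10,15,16,17,19.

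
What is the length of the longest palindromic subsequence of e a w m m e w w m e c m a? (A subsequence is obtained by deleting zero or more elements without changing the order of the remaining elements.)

8

One longest palindromic subsequence is amewwema (positions 2,4,6,7,8,10,12,13); it reads the same forward and backward, and the interval DP gives dp[1][13] = 8.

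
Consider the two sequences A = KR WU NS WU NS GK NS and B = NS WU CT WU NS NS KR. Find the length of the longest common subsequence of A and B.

4

Backtracking the LCS table gives one alignment: WU (A2,B2) → WU (A4,B4) → NS (A5,B5) → NS (A7,B6).
So the longest common subsequence has length 4.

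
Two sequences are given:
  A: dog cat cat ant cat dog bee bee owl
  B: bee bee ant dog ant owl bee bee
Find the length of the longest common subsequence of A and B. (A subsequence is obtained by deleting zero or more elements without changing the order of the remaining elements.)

A longest common subsequence is dog, ant, bee, bee (length 4); the LCS DP confirms no longer common subsequence exists.

4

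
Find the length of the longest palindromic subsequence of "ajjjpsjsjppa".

One longest palindromic subsequence is apjsjpa (positions 1,5,7,8,9,11,12); it reads the same forward and backward, and the interval DP gives dp[1][12] = 7.

7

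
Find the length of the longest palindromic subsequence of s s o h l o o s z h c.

5

Using dp[i][j] = 2 + dp[i+1][j−1] if the ends match, else max(dp[i+1][j], dp[i][j−1]):
dp[1][11] = 5. A witness is sooos at positions 2,3,6,7,8.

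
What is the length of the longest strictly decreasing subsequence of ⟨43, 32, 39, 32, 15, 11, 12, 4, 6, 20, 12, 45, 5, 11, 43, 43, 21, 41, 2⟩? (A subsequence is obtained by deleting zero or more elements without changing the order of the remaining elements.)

8

Let dp[i] be the longest decreasing subsequence ending at position i. Then dp = [1, 2, 2, 3, 4, 5, 5, 6, 6, 4, 5, 1, 7, 6, 2, 2, 4, 3, 8].
The maximum is 8; one witness is 43, 39, 32, 15, 11, 6, 5, 2 at positions 1,3,4,5,6,9,13,19.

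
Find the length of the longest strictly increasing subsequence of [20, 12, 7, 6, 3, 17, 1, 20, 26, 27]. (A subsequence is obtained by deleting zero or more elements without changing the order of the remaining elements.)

5

One longest increasing subsequence is 12, 17, 20, 26, 27 (positions 2,6,8,9,10), of length 5; no longer one exists.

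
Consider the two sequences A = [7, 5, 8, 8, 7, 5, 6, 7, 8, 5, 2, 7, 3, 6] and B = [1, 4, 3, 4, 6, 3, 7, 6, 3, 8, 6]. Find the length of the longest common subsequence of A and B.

Backtracking the LCS table gives one alignment: 7 (A5,B7) → 6 (A7,B8) → 8 (A9,B10) → 6 (A14,B11).
So the longest common subsequence has length 4.

4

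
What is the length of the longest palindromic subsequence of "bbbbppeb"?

5

One longest palindromic subsequence is bbbbb (positions 1,2,3,4,8); it reads the same forward and backward, and the interval DP gives dp[1][8] = 5.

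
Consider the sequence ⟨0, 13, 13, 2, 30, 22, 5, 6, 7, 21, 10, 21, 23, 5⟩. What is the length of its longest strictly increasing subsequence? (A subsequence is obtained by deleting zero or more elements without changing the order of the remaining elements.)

Let dp[i] be the longest increasing subsequence ending at position i. Then dp = [1, 2, 2, 2, 3, 3, 3, 4, 5, 6, 6, 7, 8, 3].
The maximum is 8; one witness is 0, 2, 5, 6, 7, 10, 21, 23 at positions 1,4,7,8,9,11,12,13.

8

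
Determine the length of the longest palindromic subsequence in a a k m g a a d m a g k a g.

Using dp[i][j] = 2 + dp[i+1][j−1] if the ends match, else max(dp[i+1][j], dp[i][j−1]):
dp[1][14] = 9. A witness is akgamagka at positions 2,3,5,6,9,10,11,12,13.

9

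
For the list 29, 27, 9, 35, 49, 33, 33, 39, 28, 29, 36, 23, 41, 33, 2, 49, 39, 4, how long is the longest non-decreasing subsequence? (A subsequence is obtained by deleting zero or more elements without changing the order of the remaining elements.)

Let dp[i] be the longest non-decreasing subsequence ending at position i. Then dp = [1, 1, 1, 2, 3, 2, 3, 4, 2, 3, 4, 2, 5, 4, 1, 6, 5, 2].
The maximum is 6; one witness is 29, 33, 33, 39, 41, 49 at positions 1,6,7,8,13,16.

6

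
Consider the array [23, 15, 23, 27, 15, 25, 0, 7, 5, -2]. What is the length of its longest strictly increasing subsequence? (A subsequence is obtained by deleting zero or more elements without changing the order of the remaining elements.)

3

Let dp[i] be the longest increasing subsequence ending at position i. Then dp = [1, 1, 2, 3, 1, 3, 1, 2, 2, 1].
The maximum is 3; one witness is 15, 23, 27 at positions 2,3,4.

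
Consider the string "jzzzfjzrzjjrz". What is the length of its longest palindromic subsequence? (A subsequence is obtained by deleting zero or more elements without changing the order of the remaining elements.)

One longest palindromic subsequence is zjzrzjz (positions 2,6,7,8,9,11,13); it reads the same forward and backward, and the interval DP gives dp[1][13] = 7.

7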